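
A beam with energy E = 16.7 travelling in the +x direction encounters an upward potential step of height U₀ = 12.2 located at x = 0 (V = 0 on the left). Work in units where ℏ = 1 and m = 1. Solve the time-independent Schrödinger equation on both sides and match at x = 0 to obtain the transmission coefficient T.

T = 0.900

On each side the TISE gives plane waves with k = √(2m(E − V))/ℏ: k₁ = √(2·1·16.7) = 5.779, k₂ = √(2·1·4.5) = 3.000.
Matching ψ and ψ′ at x = 0 gives r = (k₁ − k₂)/(k₁ + k₂), so R = r² = 0.1002 and T = 1 − R = 0.8998.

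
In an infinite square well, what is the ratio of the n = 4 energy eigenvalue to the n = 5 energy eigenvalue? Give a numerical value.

0.64

E_n = n²π²ℏ²/(2mL²) so the ratio is n₂²/n₁² = 16/25 = 0.64.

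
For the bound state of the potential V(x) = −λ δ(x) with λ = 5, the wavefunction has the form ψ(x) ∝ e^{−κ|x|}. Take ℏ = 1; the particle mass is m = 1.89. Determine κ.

κ = 9.45

Integrate −(ℏ²/2m)ψ'' − λδ(x)ψ = Eψ from −ε to +ε: the ψ'' term gives ψ'(0⁺) − ψ'(0⁻) and the δ term gives −(2mλ/ℏ²)ψ(0).
With ψ ∝ e^{−κ|x|} this yields −2κ = −2mλ/ℏ², so κ = mλ/ℏ² = 9.450.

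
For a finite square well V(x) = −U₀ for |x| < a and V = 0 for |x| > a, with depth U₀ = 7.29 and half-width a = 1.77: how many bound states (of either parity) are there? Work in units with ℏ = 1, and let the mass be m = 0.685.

The dimensionless depth is z₀ = a√(2mU₀)/ℏ = 1.77 × √(9.987) = 5.594.
The even/odd transcendental equations gain one root per π/2 in z₀, giving N = 1 + ⌊2z₀/π⌋ = 1 + ⌊3.561⌋ = 4.

N = 4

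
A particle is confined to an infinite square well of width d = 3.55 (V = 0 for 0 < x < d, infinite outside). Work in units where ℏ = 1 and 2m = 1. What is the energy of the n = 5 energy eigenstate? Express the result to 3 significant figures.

The infinite-well eigenfunctions ψ_n = √(2/d) sin(nπx/d) vanish at both walls, giving E_n = n²π²ℏ²/(2md²).
E_5 = 5² × π² / (2 × 0.5 × 3.55²) = 19.58.

E = 19.6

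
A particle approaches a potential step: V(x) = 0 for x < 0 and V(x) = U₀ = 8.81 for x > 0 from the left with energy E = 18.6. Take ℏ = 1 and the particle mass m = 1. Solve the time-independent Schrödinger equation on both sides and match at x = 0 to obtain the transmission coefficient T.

The wavenumbers are k₁ = √(2mE)/ℏ = 6.099 on the left and k₂ = √(2m(E − U₀))/ℏ = 4.425 on the right.
Matching ψ and ψ′ at x = 0 gives r = (k₁ − k₂)/(k₁ + k₂), so R = r² = 0.02531 and T = 1 − R = 0.9747.

T = 0.975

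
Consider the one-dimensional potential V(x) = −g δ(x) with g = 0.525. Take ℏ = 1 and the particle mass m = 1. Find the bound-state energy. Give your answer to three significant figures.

E = -0.138

For x ≠ 0 the bound state is ψ ∝ e^{−κ|x|}; integrating the TISE across the delta gives the cusp condition 2κ = 2mg/ℏ², so κ = 0.5250.
Then E = −ℏ²κ²/(2m) = −mg²/(2ℏ²) = -0.1378.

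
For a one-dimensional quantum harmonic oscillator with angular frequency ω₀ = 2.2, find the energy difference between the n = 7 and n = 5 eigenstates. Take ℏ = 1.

ΔE = 4.40

E_n = ℏω₀(n + ½), so ΔE = (7 − 5) ℏω₀ = 2 × 2.2 = 4.400.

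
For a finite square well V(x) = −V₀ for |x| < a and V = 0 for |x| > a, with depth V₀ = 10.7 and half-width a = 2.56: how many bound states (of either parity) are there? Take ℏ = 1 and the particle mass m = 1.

N = 8

Define the well-strength parameter z₀ = (a/ℏ)√(2mV₀) = 2.56 × √(2·1·10.7) = 11.84.
The even/odd transcendental equations gain one root per π/2 in z₀, giving N = 1 + ⌊2z₀/π⌋ = 1 + ⌊7.539⌋ = 8.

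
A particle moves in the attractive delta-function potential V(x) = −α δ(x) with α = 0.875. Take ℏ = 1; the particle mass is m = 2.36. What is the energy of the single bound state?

The bound state is ψ(x) = √κ e^{−κ|x|}. The derivative jump ψ'(0⁺) − ψ'(0⁻) = −(2mα/ℏ²)ψ(0) fixes κ = mα/ℏ² = 2.065.
Then E = −ℏ²κ²/(2m) = −mα²/(2ℏ²) = -0.9034.

E = -0.903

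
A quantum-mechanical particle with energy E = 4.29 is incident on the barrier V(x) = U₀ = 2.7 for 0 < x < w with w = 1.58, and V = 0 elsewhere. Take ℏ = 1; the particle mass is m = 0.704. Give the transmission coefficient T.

T = 0.884

Above the barrier the interior wavenumber is k₂ = √(2m(E − U₀))/ℏ = 1.496, giving phase k₂w = 2.364.
Matching at both interfaces gives T⁻¹ = 1 + U₀² sin²(k₂w) / [4E(E − U₀)] = 1.131, hence T = 0.884.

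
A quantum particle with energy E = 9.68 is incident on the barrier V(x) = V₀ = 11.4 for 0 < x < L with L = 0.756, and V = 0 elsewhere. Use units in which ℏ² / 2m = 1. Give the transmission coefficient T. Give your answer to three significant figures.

E < V₀: inside the barrier ψ ∝ e^{±κx} with κ = √(2m(V₀ − E))/ℏ = 1.311.
κL = 0.9915, sinh(κL) = 1.162.
Matching ψ, ψ′ at both faces gives T = [1 + V₀² sinh²(κL) / (4E(V₀ − E))]⁻¹ = 1/3.635 = 0.275.

T = 0.275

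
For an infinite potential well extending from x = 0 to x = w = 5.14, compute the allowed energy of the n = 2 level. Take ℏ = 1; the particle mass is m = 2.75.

The infinite-well eigenfunctions ψ_n = √(2/w) sin(nπx/w) vanish at both walls, giving E_n = n²π²ℏ²/(2mw²).
E_2 = 2² × π² / (2 × 2.75 × 5.14²) = 0.2717.

E = 0.272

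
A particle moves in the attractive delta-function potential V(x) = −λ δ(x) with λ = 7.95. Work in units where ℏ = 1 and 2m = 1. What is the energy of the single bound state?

E = -15.8

For x ≠ 0 the bound state is ψ ∝ e^{−κ|x|}; integrating the TISE across the delta gives the cusp condition 2κ = 2mλ/ℏ², so κ = 3.975.
Then E = −ℏ²κ²/(2m) = −mλ²/(2ℏ²) = -15.80.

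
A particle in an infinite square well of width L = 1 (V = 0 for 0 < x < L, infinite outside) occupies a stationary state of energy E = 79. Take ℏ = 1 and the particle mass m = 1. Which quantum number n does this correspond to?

n = 4

For an infinite well E_n = n²π²ℏ²/(2mL²), so n = (L/πℏ)√(2mE).
n = (1/π) × √(2 × 1 × 79) = 4.001 → n = 4.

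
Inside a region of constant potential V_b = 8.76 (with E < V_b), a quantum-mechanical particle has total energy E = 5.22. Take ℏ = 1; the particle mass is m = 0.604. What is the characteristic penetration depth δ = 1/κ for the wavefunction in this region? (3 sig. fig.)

δ = 0.484

Since E < V_b the TISE in this region is ψ'' = κ²ψ with κ = √(2m(V_b − E))/ℏ.
κ = √(2 × 0.604 × 3.54) = 2.068. The penetration depth is δ = 1/κ = 0.484.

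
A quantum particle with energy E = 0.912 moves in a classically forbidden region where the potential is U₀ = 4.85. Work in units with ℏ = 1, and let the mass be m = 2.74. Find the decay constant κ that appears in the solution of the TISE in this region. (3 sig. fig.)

Since E < U₀ the TISE in this region is ψ'' = κ²ψ with κ = √(2m(U₀ − E))/ℏ.
κ = √(2 × 2.74 × 3.938) = 4.645.

κ = 4.65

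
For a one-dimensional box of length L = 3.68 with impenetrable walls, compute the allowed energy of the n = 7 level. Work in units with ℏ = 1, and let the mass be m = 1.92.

E = 9.30

Requiring ψ(0) = ψ(L) = 0 quantises k = nπ/L, hence E_n = ℏ²k²/2m = n²π²ℏ²/(2mL²).
E_7 = 7² × π² / (2 × 1.92 × 3.68²) = 9.300.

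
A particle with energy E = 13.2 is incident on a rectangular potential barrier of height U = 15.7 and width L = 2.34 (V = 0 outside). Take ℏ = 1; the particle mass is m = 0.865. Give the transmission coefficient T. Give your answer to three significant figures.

Since E < U the interior solution is evanescent with decay constant κ = √(2m(U − E))/ℏ = 2.080.
κL = 4.866, sinh(κL) = 64.92.
Matching ψ, ψ′ at both faces gives T = [1 + U² sinh²(κL) / (4E(U − E))]⁻¹ = 1/7872 = 0.000127.

T = 0.000127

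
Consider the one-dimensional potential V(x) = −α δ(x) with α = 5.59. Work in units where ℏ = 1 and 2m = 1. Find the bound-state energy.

For x ≠ 0 the bound state is ψ ∝ e^{−κ|x|}; integrating the TISE across the delta gives the cusp condition 2κ = 2mα/ℏ², so κ = 2.795.
Then E = −ℏ²κ²/(2m) = −mα²/(2ℏ²) = -7.812.

E = -7.81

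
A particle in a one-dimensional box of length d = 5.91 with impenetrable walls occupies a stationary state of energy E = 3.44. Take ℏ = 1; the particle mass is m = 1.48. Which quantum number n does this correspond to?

n = 6

For an infinite well E_n = n²π²ℏ²/(2md²), so n = (d/πℏ)√(2mE).
n = (5.91/π) × √(2 × 1.48 × 3.44) = 6.003 → n = 6.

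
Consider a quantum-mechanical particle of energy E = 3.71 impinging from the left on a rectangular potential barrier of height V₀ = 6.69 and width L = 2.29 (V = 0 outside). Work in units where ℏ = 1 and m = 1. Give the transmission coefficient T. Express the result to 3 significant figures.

E < V₀: inside the barrier ψ ∝ e^{±κx} with κ = √(2m(V₀ − E))/ℏ = 2.441.
κL = 5.591, sinh(κL) = 133.9.
Matching ψ, ψ′ at both faces gives T = [1 + V₀² sinh²(κL) / (4E(V₀ − E))]⁻¹ = 1/18160 = 0.0000551.

T = 0.0000551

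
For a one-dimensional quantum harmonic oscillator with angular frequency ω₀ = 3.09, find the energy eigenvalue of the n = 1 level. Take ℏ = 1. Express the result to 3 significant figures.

Using E_n = (n + ½)ℏω₀: E_1 = 1.5 × 3.09 = 4.635.

E = 4.64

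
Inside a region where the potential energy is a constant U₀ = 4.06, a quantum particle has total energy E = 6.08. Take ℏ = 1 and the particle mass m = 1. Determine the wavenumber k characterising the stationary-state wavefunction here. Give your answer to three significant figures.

With E > U₀ the solution is oscillatory, ψ ∝ e^{±ikx} with k = √(2m(E − U₀))/ℏ.
k = √(2 × 1 × 2.02) = 2.010.

k = 2.01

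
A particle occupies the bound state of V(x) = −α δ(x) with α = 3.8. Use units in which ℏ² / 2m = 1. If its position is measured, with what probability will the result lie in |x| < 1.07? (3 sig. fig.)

P = 0.983

The normalised bound state is ψ = √κ e^{−κ|x|} with κ = mα/ℏ² = 1.900.
P(|x| < d) = ∫_{−d}^{d} κ e^{−2κ|x|} dx = 1 − e^{−2κd} = 1 − e^{−4.066} = 0.9829.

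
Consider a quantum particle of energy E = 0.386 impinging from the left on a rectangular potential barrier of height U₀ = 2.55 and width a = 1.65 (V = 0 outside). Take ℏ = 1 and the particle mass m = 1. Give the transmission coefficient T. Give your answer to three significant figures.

Since E < U₀ the interior solution is evanescent with decay constant κ = √(2m(U₀ − E))/ℏ = 2.080.
κa = 3.433, sinh(κa) = 15.46.
The exact tunnelling result is T⁻¹ = 1 + U₀² sinh²(κa) / [4E(U₀ − E)] = 466.3, so T = 0.00214.

T = 0.00214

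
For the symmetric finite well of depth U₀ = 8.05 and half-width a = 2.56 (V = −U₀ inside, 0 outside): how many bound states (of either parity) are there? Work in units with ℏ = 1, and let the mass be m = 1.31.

Define the well-strength parameter z₀ = (a/ℏ)√(2mU₀) = 2.56 × √(2·1.31·8.05) = 11.76.
The even/odd transcendental equations gain one root per π/2 in z₀, giving N = 1 + ⌊2z₀/π⌋ = 1 + ⌊7.485⌋ = 8.

N = 8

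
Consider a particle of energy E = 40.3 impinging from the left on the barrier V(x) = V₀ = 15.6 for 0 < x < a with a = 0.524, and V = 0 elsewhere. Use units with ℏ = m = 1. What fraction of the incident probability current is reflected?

E > V₀: inside the barrier k₂ = √(2m(E − V₀))/ℏ = 7.029, k₂a = 3.683.
Matching at both interfaces gives T⁻¹ = 1 + V₀² sin²(k₂a) / [4E(E − V₀)] = 1.016, hence T = 0.984.
R = 1 − T = 0.0160.

R = 0.0160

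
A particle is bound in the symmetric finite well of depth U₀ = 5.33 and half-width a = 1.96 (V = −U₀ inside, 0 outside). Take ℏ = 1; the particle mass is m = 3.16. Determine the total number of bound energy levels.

N = 8

The dimensionless depth is z₀ = a√(2mU₀)/ℏ = 1.96 × √(33.69) = 11.38.
The even/odd transcendental equations gain one root per π/2 in z₀, giving N = 1 + ⌊2z₀/π⌋ = 1 + ⌊7.242⌋ = 8.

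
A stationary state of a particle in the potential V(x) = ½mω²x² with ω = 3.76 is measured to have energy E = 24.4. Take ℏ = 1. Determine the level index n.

Invert E_n = (n + ½)ℏω: n = E/ℏω − ½ = 5.989, so n = 6.

n = 6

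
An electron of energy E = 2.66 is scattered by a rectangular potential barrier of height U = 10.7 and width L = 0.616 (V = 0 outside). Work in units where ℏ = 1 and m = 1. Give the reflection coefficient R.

R = 0.979

E < U: inside the barrier ψ ∝ e^{±κx} with κ = √(2m(U − E))/ℏ = 4.010.
κL = 2.470, sinh(κL) = 5.870.
Matching ψ, ψ′ at both faces gives T = [1 + U² sinh²(κL) / (4E(U − E))]⁻¹ = 1/47.11 = 0.0212.
R = 1 − T = 0.979.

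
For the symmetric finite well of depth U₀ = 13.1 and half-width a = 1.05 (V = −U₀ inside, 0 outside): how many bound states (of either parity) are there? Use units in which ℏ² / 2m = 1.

The dimensionless depth is z₀ = a√(2mU₀)/ℏ = 1.05 × √(13.10) = 3.800.
A new bound state (alternating even/odd) appears each time z₀ passes a multiple of π/2, so N = ⌊2z₀/π⌋ + 1 = ⌊2.419⌋ + 1 = 3.

N = 3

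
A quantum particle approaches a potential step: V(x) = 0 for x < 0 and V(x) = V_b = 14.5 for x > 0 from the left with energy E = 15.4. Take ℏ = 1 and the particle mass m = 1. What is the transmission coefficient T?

On each side the TISE gives plane waves with k = √(2m(E − V))/ℏ: k₁ = √(2·1·15.4) = 5.550, k₂ = √(2·1·0.9) = 1.342.
Continuity of ψ and ψ′ at the step yields the reflection amplitude r = (k₁ − k₂)/(k₁ + k₂) = 0.6106; thus R = |r|² = 0.3729, T = 0.6271.

T = 0.627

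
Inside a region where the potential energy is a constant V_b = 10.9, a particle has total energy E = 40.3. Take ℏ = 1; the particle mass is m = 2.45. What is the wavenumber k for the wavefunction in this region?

k = 12.0

With E > V_b the solution is oscillatory, ψ ∝ e^{±ikx} with k = √(2m(E − V_b))/ℏ.
k = √(2 × 2.45 × 29.4) = 12.00.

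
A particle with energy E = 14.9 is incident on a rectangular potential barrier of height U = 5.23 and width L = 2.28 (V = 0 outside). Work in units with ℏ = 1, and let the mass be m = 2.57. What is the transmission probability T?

Above the barrier the interior wavenumber is k₂ = √(2m(E − U))/ℏ = 7.050, giving phase k₂L = 16.07.
Matching at both interfaces gives T⁻¹ = 1 + U² sin²(k₂L) / [4E(E − U)] = 1.006, hence T = 0.994.

T = 0.994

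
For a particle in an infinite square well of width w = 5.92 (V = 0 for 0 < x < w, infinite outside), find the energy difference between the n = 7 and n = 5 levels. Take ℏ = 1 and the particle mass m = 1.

ΔE = 3.38

E_n = n²π²ℏ²/(2mw²), so ΔE = (7² − 5²) π²ℏ²/(2mw²).
ΔE = 24 × π² / (2 × 1 × 5.92²) = 3.379.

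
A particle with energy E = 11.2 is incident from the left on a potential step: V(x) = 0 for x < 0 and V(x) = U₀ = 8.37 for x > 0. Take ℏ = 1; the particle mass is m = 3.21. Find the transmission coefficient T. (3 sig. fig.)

T = 0.890

The wavenumbers are k₁ = √(2mE)/ℏ = 8.480 on the left and k₂ = √(2m(E − U₀))/ℏ = 4.262 on the right.
Continuity of ψ and ψ′ at the step yields the reflection amplitude r = (k₁ − k₂)/(k₁ + k₂) = 0.3310; thus R = |r|² = 0.1095, T = 0.8905.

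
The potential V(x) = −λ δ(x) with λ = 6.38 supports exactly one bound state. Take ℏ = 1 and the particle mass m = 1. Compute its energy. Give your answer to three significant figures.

For x ≠ 0 the bound state is ψ ∝ e^{−κ|x|}; integrating the TISE across the delta gives the cusp condition 2κ = 2mλ/ℏ², so κ = 6.380.
Then E = −ℏ²κ²/(2m) = −mλ²/(2ℏ²) = -20.35.

E = -20.4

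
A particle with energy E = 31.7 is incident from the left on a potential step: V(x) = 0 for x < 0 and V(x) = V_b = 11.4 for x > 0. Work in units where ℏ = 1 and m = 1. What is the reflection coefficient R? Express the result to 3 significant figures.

The wavenumbers are k₁ = √(2mE)/ℏ = 7.962 on the left and k₂ = √(2m(E − V_b))/ℏ = 6.372 on the right.
Matching ψ and ψ′ at x = 0 gives r = (k₁ − k₂)/(k₁ + k₂), so R = r² = 0.01231 and T = 1 − R = 0.9877.

R = 0.0123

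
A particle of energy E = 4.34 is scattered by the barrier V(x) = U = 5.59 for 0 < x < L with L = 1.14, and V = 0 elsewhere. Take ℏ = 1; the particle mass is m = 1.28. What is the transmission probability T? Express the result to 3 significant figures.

Since E < U the interior solution is evanescent with decay constant κ = √(2m(U − E))/ℏ = 1.789.
κL = 2.039, sinh(κL) = 3.778.
The exact tunnelling result is T⁻¹ = 1 + U² sinh²(κL) / [4E(U − E)] = 21.55, so T = 0.0464.

T = 0.0464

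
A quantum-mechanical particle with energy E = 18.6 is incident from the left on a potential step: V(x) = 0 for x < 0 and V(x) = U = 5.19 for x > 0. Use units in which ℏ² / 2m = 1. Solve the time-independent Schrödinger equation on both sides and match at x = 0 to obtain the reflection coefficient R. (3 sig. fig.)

On each side the TISE gives plane waves with k = √(2m(E − V))/ℏ: k₁ = √(2·½·18.6) = 4.313, k₂ = √(2·½·13.41) = 3.662.
Continuity of ψ and ψ′ at the step yields the reflection amplitude r = (k₁ − k₂)/(k₁ + k₂) = 0.08161; thus R = |r|² = 0.006660, T = 0.9933.

R = 0.00666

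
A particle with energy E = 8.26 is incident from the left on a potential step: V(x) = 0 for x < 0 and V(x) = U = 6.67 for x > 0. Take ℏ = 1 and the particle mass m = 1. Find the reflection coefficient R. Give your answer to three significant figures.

R = 0.152

On each side the TISE gives plane waves with k = √(2m(E − V))/ℏ: k₁ = √(2·1·8.26) = 4.064, k₂ = √(2·1·1.59) = 1.783.
Continuity of ψ and ψ′ at the step yields the reflection amplitude r = (k₁ − k₂)/(k₁ + k₂) = 0.3901; thus R = |r|² = 0.1522, T = 0.8478.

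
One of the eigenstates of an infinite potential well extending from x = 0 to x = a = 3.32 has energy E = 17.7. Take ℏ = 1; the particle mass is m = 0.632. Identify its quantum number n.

n = 5

From E_n = n²π²ℏ²/(2ma²) invert to n = √(2ma²E)/(πℏ).
n = (3.32/π) × √(2 × 0.632 × 17.7) = 4.999 → n = 5.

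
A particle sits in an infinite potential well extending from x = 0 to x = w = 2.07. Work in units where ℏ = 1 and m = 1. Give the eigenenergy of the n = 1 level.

The infinite-well eigenfunctions ψ_n = √(2/w) sin(nπx/w) vanish at both walls, giving E_n = n²π²ℏ²/(2mw²).
E_1 = 1² × π² / (2 × 1 × 2.07²) = 1.152.

E = 1.15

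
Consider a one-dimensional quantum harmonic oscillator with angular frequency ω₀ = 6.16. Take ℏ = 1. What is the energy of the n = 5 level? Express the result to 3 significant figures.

E = 33.9

Using E_n = (n + ½)ℏω₀: E_5 = 5.5 × 6.16 = 33.88.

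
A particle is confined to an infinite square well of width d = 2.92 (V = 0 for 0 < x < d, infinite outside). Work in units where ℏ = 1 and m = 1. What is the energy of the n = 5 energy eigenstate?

The infinite-well eigenfunctions ψ_n = √(2/d) sin(nπx/d) vanish at both walls, giving E_n = n²π²ℏ²/(2md²).
E_5 = 5² × π² / (2 × 1 × 2.92²) = 14.47.

E = 14.5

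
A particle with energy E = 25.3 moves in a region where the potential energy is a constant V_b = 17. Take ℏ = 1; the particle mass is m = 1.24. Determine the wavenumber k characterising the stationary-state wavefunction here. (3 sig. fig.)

k = 4.54

With E > V_b the solution is oscillatory, ψ ∝ e^{±ikx} with k = √(2m(E − V_b))/ℏ.
k = √(2 × 1.24 × 8.3) = 4.537.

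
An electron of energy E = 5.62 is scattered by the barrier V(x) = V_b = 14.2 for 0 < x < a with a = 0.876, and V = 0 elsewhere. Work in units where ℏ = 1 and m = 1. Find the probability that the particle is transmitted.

E < V_b: inside the barrier ψ ∝ e^{±κx} with κ = √(2m(V_b − E))/ℏ = 4.142.
κa = 3.629, sinh(κa) = 18.82.
Matching ψ, ψ′ at both faces gives T = [1 + V_b² sinh²(κa) / (4E(V_b − E))]⁻¹ = 1/371.3 = 0.00269.

T = 0.00269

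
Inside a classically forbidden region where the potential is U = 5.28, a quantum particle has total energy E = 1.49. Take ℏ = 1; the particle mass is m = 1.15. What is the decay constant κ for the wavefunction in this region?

κ = 2.95

Since E < U the TISE in this region is ψ'' = κ²ψ with κ = √(2m(U − E))/ℏ.
κ = √(2 × 1.15 × 3.79) = 2.952.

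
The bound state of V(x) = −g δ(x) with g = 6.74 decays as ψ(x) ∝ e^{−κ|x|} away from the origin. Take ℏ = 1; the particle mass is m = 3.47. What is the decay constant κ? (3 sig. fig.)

κ = 23.4

Integrate −(ℏ²/2m)ψ'' − gδ(x)ψ = Eψ from −ε to +ε: the ψ'' term gives ψ'(0⁺) − ψ'(0⁻) and the δ term gives −(2mg/ℏ²)ψ(0).
With ψ ∝ e^{−κ|x|} this yields −2κ = −2mg/ℏ², so κ = mg/ℏ² = 23.39.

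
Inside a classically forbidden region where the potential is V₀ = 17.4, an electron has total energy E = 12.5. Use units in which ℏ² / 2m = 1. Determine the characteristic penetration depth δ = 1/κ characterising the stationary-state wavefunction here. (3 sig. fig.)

δ = 0.452

Since E < V₀ the TISE in this region is ψ'' = κ²ψ with κ = √(2m(V₀ − E))/ℏ.
κ = √(2 × 0.5 × 4.9) = 2.214. The penetration depth is δ = 1/κ = 0.452.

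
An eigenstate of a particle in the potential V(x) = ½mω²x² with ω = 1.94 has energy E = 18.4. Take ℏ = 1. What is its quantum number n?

n = 9

Invert E_n = (n + ½)ℏω: n = E/ℏω − ½ = 8.985, so n = 9.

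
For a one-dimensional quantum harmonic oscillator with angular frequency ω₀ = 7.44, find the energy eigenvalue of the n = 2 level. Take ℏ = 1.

E = 18.6

Using E_n = (n + ½)ℏω₀: E_2 = 2.5 × 7.44 = 18.60.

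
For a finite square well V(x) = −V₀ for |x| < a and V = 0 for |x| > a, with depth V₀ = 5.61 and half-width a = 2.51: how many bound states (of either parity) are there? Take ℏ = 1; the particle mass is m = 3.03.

The dimensionless depth is z₀ = a√(2mV₀)/ℏ = 2.51 × √(34.00) = 14.63.
A new bound state (alternating even/odd) appears each time z₀ passes a multiple of π/2, so N = ⌊2z₀/π⌋ + 1 = ⌊9.317⌋ + 1 = 10.

N = 10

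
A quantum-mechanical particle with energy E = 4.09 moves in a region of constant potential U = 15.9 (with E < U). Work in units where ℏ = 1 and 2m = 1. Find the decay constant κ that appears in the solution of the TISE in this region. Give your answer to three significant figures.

κ = 3.44

Since E < U the TISE in this region is ψ'' = κ²ψ with κ = √(2m(U − E))/ℏ.
κ = √(2 × 0.5 × 11.81) = 3.437.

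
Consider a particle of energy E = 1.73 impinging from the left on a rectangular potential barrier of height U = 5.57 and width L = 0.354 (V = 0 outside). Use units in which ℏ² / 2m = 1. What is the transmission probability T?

T = 0.603

Since E < U the interior solution is evanescent with decay constant κ = √(2m(U − E))/ℏ = 1.960.
κL = 0.6937, sinh(κL) = 0.7507.
Matching ψ, ψ′ at both faces gives T = [1 + U² sinh²(κL) / (4E(U − E))]⁻¹ = 1/1.658 = 0.603.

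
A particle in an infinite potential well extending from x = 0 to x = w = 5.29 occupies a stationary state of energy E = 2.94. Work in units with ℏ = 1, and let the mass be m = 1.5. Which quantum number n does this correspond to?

For an infinite well E_n = n²π²ℏ²/(2mw²), so n = (w/πℏ)√(2mE).
n = (5.29/π) × √(2 × 1.5 × 2.94) = 5.001 → n = 5.

n = 5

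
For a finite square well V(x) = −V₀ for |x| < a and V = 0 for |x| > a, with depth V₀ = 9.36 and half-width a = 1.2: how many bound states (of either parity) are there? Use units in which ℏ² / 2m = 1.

The dimensionless depth is z₀ = a√(2mV₀)/ℏ = 1.2 × √(9.360) = 3.671.
A new bound state (alternating even/odd) appears each time z₀ passes a multiple of π/2, so N = ⌊2z₀/π⌋ + 1 = ⌊2.337⌋ + 1 = 3.

N = 3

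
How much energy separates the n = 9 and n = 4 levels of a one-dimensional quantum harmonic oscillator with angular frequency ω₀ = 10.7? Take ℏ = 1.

ΔE = 53.5

E_n = ℏω₀(n + ½), so ΔE = (9 − 4) ℏω₀ = 5 × 10.7 = 53.50.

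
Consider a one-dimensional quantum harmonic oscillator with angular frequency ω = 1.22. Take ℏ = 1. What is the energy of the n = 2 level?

Using E_n = (n + ½)ℏω: E_2 = 2.5 × 1.22 = 3.050.

E = 3.05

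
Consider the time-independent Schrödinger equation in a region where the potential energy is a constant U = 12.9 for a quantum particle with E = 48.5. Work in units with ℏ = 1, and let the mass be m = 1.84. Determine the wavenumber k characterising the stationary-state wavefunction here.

With E > U the solution is oscillatory, ψ ∝ e^{±ikx} with k = √(2m(E − U))/ℏ.
k = √(2 × 1.84 × 35.6) = 11.45.

k = 11.4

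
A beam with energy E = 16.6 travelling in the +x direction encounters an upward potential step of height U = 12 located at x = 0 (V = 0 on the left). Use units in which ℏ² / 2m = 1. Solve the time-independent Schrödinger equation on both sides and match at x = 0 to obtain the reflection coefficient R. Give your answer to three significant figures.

R = 0.0963

The wavenumbers are k₁ = √(2mE)/ℏ = 4.074 on the left and k₂ = √(2m(E − U))/ℏ = 2.145 on the right.
Continuity of ψ and ψ′ at the step yields the reflection amplitude r = (k₁ − k₂)/(k₁ + k₂) = 0.3103; thus R = |r|² = 0.09626, T = 0.9037.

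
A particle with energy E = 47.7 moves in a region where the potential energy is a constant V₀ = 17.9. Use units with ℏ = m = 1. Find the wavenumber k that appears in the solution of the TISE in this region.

With E > V₀ the solution is oscillatory, ψ ∝ e^{±ikx} with k = √(2m(E − V₀))/ℏ.
k = √(2 × 1 × 29.8) = 7.720.

k = 7.72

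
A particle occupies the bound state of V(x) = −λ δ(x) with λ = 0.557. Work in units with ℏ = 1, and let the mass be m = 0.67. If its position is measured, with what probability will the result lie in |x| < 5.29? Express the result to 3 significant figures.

P = 0.981

The normalised bound state is ψ = √κ e^{−κ|x|} with κ = mλ/ℏ² = 0.3732.
P(|x| < d) = ∫_{−d}^{d} κ e^{−2κ|x|} dx = 1 − e^{−2κd} = 1 − e^{−3.948} = 0.9807.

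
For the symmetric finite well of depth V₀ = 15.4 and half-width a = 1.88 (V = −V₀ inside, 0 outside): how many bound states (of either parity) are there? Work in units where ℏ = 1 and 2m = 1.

Define the well-strength parameter z₀ = (a/ℏ)√(2mV₀) = 1.88 × √(2·0.5·15.4) = 7.378.
The even/odd transcendental equations gain one root per π/2 in z₀, giving N = 1 + ⌊2z₀/π⌋ = 1 + ⌊4.697⌋ = 5.

N = 5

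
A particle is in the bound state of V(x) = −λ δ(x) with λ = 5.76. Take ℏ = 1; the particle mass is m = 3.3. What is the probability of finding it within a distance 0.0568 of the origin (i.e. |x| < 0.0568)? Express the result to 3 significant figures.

The normalised bound state is ψ = √κ e^{−κ|x|} with κ = mλ/ℏ² = 19.01.
P(|x| < d) = ∫_{−d}^{d} κ e^{−2κ|x|} dx = 1 − e^{−2κd} = 1 − e^{−2.159} = 0.8846.

P = 0.885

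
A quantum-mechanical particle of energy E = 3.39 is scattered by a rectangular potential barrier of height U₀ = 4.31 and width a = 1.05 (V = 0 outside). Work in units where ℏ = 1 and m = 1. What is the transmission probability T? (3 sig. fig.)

E < U₀: inside the barrier ψ ∝ e^{±κx} with κ = √(2m(U₀ − E))/ℏ = 1.356.
κa = 1.424, sinh(κa) = 1.957.
Matching ψ, ψ′ at both faces gives T = [1 + U₀² sinh²(κa) / (4E(U₀ − E))]⁻¹ = 1/6.703 = 0.149.

T = 0.149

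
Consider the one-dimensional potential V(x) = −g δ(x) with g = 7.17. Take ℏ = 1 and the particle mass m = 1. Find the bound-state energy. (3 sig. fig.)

E = -25.7

For x ≠ 0 the bound state is ψ ∝ e^{−κ|x|}; integrating the TISE across the delta gives the cusp condition 2κ = 2mg/ℏ², so κ = 7.170.
Then E = −ℏ²κ²/(2m) = −mg²/(2ℏ²) = -25.70.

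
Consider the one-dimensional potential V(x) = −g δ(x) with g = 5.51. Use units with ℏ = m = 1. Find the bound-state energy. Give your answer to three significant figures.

For x ≠ 0 the bound state is ψ ∝ e^{−κ|x|}; integrating the TISE across the delta gives the cusp condition 2κ = 2mg/ℏ², so κ = 5.510.
Then E = −ℏ²κ²/(2m) = −mg²/(2ℏ²) = -15.18.

E = -15.2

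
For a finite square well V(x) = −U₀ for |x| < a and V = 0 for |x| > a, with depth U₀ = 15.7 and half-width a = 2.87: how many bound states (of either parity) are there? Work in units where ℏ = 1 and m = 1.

N = 11

The dimensionless depth is z₀ = a√(2mU₀)/ℏ = 2.87 × √(31.40) = 16.08.
A new bound state (alternating even/odd) appears each time z₀ passes a multiple of π/2, so N = ⌊2z₀/π⌋ + 1 = ⌊10.24⌋ + 1 = 11.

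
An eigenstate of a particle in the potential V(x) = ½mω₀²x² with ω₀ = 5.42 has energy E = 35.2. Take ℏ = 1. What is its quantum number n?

Invert E_n = (n + ½)ℏω₀: n = E/ℏω₀ − ½ = 5.994, so n = 6.

n = 6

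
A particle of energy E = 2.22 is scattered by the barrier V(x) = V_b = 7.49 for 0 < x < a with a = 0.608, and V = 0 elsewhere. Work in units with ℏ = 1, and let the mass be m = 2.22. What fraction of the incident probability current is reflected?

E < V_b: inside the barrier ψ ∝ e^{±κx} with κ = √(2m(V_b − E))/ℏ = 4.837.
κa = 2.941, sinh(κa) = 9.441.
The exact tunnelling result is T⁻¹ = 1 + V_b² sinh²(κa) / [4E(V_b − E)] = 107.9, so T = 0.00927.
R = 1 − T = 0.991.

R = 0.991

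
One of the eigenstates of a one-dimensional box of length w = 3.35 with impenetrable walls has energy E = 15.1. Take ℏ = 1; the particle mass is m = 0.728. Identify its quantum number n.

n = 5

From E_n = n²π²ℏ²/(2mw²) invert to n = √(2mw²E)/(πℏ).
n = (3.35/π) × √(2 × 0.728 × 15.1) = 5.000 → n = 5.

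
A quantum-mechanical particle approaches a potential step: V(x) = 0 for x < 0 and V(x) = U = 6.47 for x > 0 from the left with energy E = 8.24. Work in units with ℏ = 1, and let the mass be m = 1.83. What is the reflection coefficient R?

The wavenumbers are k₁ = √(2mE)/ℏ = 5.492 on the left and k₂ = √(2m(E − U))/ℏ = 2.545 on the right.
Matching ψ and ψ′ at x = 0 gives r = (k₁ − k₂)/(k₁ + k₂), so R = r² = 0.1344 and T = 1 − R = 0.8656.

R = 0.134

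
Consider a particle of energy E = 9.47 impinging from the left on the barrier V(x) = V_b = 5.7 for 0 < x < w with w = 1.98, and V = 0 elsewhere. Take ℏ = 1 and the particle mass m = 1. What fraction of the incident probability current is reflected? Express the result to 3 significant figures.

R = 0.113

E > V_b: inside the barrier k₂ = √(2m(E − V_b))/ℏ = 2.746, k₂w = 5.437.
T = [1 + V_b² sin²(k₂w) / (4E(E − V_b))]⁻¹ = 1/1.128 = 0.887.
R = 1 − T = 0.113.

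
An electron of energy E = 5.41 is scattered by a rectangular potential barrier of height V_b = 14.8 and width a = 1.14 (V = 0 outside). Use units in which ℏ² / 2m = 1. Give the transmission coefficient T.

E < V_b: inside the barrier ψ ∝ e^{±κx} with κ = √(2m(V_b − E))/ℏ = 3.064.
κa = 3.493, sinh(κa) = 16.43.
The exact tunnelling result is T⁻¹ = 1 + V_b² sinh²(κa) / [4E(V_b − E)] = 292.1, so T = 0.00342.

T = 0.00342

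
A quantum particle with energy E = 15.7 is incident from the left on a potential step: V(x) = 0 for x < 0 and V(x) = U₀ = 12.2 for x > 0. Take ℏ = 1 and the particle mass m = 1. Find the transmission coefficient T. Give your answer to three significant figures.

T = 0.871

On each side the TISE gives plane waves with k = √(2m(E − V))/ℏ: k₁ = √(2·1·15.7) = 5.604, k₂ = √(2·1·3.5) = 2.646.
Matching ψ and ψ′ at x = 0 gives r = (k₁ − k₂)/(k₁ + k₂), so R = r² = 0.1286 and T = 1 − R = 0.8714.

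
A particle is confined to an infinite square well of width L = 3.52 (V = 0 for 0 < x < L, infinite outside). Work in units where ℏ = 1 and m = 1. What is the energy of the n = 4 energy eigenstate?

Requiring ψ(0) = ψ(L) = 0 quantises k = nπ/L, hence E_n = ℏ²k²/2m = n²π²ℏ²/(2mL²).
E_4 = 4² × π² / (2 × 1 × 3.52²) = 6.372.

E = 6.37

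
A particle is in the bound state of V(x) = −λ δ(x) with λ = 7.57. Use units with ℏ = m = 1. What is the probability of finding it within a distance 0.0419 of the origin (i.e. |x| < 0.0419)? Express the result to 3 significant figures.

P = 0.470

The normalised bound state is ψ = √κ e^{−κ|x|} with κ = mλ/ℏ² = 7.570.
P(|x| < d) = ∫_{−d}^{d} κ e^{−2κ|x|} dx = 1 − e^{−2κd} = 1 − e^{−0.6344} = 0.4697.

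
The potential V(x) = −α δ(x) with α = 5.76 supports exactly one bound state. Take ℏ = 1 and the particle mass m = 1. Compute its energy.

E = -16.6

For x ≠ 0 the bound state is ψ ∝ e^{−κ|x|}; integrating the TISE across the delta gives the cusp condition 2κ = 2mα/ℏ², so κ = 5.760.
Then E = −ℏ²κ²/(2m) = −mα²/(2ℏ²) = -16.59.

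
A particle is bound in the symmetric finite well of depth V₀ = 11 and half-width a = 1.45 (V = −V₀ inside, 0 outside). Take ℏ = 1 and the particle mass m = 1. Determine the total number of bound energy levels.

Define the well-strength parameter z₀ = (a/ℏ)√(2mV₀) = 1.45 × √(2·1·11) = 6.801.
A new bound state (alternating even/odd) appears each time z₀ passes a multiple of π/2, so N = ⌊2z₀/π⌋ + 1 = ⌊4.330⌋ + 1 = 5.

N = 5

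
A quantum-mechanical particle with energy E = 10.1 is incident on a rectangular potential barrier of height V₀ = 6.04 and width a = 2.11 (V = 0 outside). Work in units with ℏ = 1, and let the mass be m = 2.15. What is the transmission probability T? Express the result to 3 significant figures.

T = 0.932

E > V₀: inside the barrier k₂ = √(2m(E − V₀))/ℏ = 4.178, k₂a = 8.816.
T = [1 + V₀² sin²(k₂a) / (4E(E − V₀))]⁻¹ = 1/1.073 = 0.932.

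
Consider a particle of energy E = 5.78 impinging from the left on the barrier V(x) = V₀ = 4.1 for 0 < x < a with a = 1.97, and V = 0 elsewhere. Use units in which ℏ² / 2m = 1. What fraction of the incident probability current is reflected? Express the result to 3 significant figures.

Above the barrier the interior wavenumber is k₂ = √(2m(E − V₀))/ℏ = 1.296, giving phase k₂a = 2.553.
Matching at both interfaces gives T⁻¹ = 1 + V₀² sin²(k₂a) / [4E(E − V₀)] = 1.133, hence T = 0.882.
R = 1 − T = 0.118.

R = 0.118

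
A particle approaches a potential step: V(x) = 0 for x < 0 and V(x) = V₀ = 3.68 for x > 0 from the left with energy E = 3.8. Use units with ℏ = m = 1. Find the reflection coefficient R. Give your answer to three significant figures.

The wavenumbers are k₁ = √(2mE)/ℏ = 2.757 on the left and k₂ = √(2m(E − V₀))/ℏ = 0.4899 on the right.
Matching ψ and ψ′ at x = 0 gives r = (k₁ − k₂)/(k₁ + k₂), so R = r² = 0.4875 and T = 1 − R = 0.5125.

R = 0.488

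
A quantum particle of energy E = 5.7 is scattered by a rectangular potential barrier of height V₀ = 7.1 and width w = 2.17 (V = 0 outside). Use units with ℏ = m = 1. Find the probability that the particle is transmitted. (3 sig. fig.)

T = 0.00178

Since E < V₀ the interior solution is evanescent with decay constant κ = √(2m(V₀ − E))/ℏ = 1.673.
κw = 3.631, sinh(κw) = 18.86.
Matching ψ, ψ′ at both faces gives T = [1 + V₀² sinh²(κw) / (4E(V₀ − E))]⁻¹ = 1/563.0 = 0.00178.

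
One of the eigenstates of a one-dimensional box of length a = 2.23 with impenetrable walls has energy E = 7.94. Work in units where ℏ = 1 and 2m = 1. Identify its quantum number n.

n = 2

From E_n = n²π²ℏ²/(2ma²) invert to n = √(2ma²E)/(πℏ).
n = (2.23/π) × √(2 × 0.5 × 7.94) = 2.000 → n = 2.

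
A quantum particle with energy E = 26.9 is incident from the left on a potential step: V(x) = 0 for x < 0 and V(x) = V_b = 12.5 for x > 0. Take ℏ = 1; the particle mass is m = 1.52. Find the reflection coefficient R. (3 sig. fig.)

R = 0.0240

On each side the TISE gives plane waves with k = √(2m(E − V))/ℏ: k₁ = √(2·1.52·26.9) = 9.043, k₂ = √(2·1.52·14.4) = 6.616.
Matching ψ and ψ′ at x = 0 gives r = (k₁ − k₂)/(k₁ + k₂), so R = r² = 0.02401 and T = 1 − R = 0.9760.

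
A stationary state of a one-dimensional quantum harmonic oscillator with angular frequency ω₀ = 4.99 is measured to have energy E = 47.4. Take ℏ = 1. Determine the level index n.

n = 9

E_n = ℏω₀(n + ½) ⇒ n = E/(ℏω₀) − ½ = 47.4/4.99 − 0.5 = 8.999 → n = 9.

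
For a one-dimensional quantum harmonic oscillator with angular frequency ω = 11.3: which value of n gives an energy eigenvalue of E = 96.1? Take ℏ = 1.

E_n = ℏω(n + ½) ⇒ n = E/(ℏω) − ½ = 96.1/11.3 − 0.5 = 8.004 → n = 8.

n = 8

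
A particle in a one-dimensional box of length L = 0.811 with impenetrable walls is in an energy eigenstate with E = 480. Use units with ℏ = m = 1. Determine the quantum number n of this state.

For an infinite well E_n = n²π²ℏ²/(2mL²), so n = (L/πℏ)√(2mE).
n = (0.811/π) × √(2 × 1 × 480) = 7.998 → n = 8.

n = 8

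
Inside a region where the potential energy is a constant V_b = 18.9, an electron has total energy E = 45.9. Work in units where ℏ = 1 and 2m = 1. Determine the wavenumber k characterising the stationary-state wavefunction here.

With E > V_b the solution is oscillatory, ψ ∝ e^{±ikx} with k = √(2m(E − V_b))/ℏ.
k = √(2 × 0.5 × 27) = 5.196.

k = 5.20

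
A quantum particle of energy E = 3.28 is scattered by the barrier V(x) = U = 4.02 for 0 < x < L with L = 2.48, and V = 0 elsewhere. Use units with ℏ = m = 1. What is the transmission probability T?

T = 0.00575

E < U: inside the barrier ψ ∝ e^{±κx} with κ = √(2m(U − E))/ℏ = 1.217.
κL = 3.017, sinh(κL) = 10.19.
Matching ψ, ψ′ at both faces gives T = [1 + U² sinh²(κL) / (4E(U − E))]⁻¹ = 1/173.9 = 0.00575.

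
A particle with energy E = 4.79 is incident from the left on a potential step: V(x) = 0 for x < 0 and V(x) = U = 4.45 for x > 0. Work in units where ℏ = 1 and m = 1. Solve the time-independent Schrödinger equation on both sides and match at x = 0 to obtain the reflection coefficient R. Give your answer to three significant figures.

On each side the TISE gives plane waves with k = √(2m(E − V))/ℏ: k₁ = √(2·1·4.79) = 3.095, k₂ = √(2·1·0.34) = 0.8246.
Continuity of ψ and ψ′ at the step yields the reflection amplitude r = (k₁ − k₂)/(k₁ + k₂) = 0.5793; thus R = |r|² = 0.3355, T = 0.6645.

R = 0.336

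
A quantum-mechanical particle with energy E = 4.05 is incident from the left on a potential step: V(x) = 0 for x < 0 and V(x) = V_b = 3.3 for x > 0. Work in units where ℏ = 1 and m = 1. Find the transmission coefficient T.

On each side the TISE gives plane waves with k = √(2m(E − V))/ℏ: k₁ = √(2·1·4.05) = 2.846, k₂ = √(2·1·0.75) = 1.225.
Continuity of ψ and ψ′ at the step yields the reflection amplitude r = (k₁ − k₂)/(k₁ + k₂) = 0.3983; thus R = |r|² = 0.1586, T = 0.8414.

T = 0.841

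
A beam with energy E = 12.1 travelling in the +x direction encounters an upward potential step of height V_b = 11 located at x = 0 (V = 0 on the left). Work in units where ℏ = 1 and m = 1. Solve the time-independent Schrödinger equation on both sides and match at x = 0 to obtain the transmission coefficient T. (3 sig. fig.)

T = 0.712

The wavenumbers are k₁ = √(2mE)/ℏ = 4.919 on the left and k₂ = √(2m(E − V_b))/ℏ = 1.483 on the right.
Matching ψ and ψ′ at x = 0 gives r = (k₁ − k₂)/(k₁ + k₂), so R = r² = 0.2880 and T = 1 − R = 0.7120.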